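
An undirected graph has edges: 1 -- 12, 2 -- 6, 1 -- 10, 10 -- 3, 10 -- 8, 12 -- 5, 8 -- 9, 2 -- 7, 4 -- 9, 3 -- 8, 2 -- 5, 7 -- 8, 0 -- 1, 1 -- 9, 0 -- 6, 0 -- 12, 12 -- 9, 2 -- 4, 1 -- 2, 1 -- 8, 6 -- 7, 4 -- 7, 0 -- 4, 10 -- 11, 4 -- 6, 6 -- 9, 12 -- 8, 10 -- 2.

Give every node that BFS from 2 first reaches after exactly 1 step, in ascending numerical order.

1, 4, 5, 6, 7, 10

Level 0: 2
Level 1: 1, 4, 5, 6, 7, 10
Level 2: 0, 3, 8, 9, 11, 12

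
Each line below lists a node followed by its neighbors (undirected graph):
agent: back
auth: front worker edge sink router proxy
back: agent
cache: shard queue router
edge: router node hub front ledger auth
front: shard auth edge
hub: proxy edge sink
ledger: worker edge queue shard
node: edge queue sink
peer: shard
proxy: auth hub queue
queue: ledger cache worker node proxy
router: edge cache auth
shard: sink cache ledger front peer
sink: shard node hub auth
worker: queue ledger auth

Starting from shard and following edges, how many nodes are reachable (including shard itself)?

14

BFS from shard visits: shard, sink, peer, ledger, front, cache, node, hub, auth, worker, queue, edge, router, proxy
Reachable nodes: 14 of 16 total.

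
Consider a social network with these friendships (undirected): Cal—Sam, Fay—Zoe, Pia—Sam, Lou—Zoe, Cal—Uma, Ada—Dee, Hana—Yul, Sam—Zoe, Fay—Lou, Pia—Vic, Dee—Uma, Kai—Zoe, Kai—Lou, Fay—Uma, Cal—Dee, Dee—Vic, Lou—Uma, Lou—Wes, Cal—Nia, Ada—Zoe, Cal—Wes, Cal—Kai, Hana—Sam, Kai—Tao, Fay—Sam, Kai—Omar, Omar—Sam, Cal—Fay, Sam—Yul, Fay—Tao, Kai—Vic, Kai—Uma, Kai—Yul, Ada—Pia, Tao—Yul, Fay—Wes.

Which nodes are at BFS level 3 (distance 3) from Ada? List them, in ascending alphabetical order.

Hana, Nia, Omar, Tao, Wes, Yul

Level 0: Ada
Level 1: Dee, Pia, Zoe
Level 2: Cal, Fay, Kai, Lou, Sam, Uma, Vic
Level 3: Hana, Nia, Omar, Tao, Wes, Yul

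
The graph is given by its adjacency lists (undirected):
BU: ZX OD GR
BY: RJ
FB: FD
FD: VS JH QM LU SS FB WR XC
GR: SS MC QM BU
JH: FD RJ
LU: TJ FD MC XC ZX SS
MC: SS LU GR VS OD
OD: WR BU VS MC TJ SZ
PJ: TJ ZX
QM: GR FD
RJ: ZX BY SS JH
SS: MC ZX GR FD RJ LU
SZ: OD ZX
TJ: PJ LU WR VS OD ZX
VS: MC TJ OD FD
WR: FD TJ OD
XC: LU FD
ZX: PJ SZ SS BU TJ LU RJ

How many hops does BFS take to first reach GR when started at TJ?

Level 0: TJ
Level 1: LU, OD, PJ, VS, WR, ZX
Level 2: BU, FD, MC, RJ, SS, SZ, XC
Level 3: BY, FB, GR, JH, QM
GR first appears at level 3.

3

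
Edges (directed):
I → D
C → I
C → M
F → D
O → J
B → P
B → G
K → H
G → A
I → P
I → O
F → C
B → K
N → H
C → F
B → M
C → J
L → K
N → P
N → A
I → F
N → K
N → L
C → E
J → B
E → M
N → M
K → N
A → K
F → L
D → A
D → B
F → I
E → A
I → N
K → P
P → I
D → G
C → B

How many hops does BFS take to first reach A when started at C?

2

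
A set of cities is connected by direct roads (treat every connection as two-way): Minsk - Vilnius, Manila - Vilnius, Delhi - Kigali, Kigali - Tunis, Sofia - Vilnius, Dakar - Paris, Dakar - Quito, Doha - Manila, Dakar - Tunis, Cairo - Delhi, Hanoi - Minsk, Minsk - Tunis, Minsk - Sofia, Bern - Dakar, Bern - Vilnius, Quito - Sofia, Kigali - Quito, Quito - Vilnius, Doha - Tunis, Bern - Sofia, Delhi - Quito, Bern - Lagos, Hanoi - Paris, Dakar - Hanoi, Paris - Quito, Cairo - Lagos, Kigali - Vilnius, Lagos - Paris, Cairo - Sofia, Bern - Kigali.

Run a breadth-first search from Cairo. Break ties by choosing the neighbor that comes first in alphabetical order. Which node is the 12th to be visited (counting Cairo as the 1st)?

Visit Cairo; enqueue Delhi, Lagos, Sofia → queue [Delhi, Lagos, Sofia]
Visit Delhi; enqueue Kigali, Quito → queue [Lagos, Sofia, Kigali, Quito]
Visit Lagos; enqueue Bern, Paris → queue [Sofia, Kigali, Quito, Bern, Paris]
Visit Sofia; enqueue Minsk, Vilnius → queue [Kigali, Quito, Bern, Paris, Minsk, Vilnius]
Visit Kigali; enqueue Tunis → queue [Quito, Bern, Paris, Minsk, Vilnius, Tunis]
Visit Quito; enqueue Dakar → queue [Bern, Paris, Minsk, Vilnius, Tunis, Dakar]
Visit Bern → queue [Paris, Minsk, Vilnius, Tunis, Dakar]
Visit Paris; enqueue Hanoi → queue [Minsk, Vilnius, Tunis, Dakar, Hanoi]
Visit Minsk → queue [Vilnius, Tunis, Dakar, Hanoi]
Visit Vilnius; enqueue Manila → queue [Tunis, Dakar, Hanoi, Manila]
Visit Tunis; enqueue Doha → queue [Dakar, Hanoi, Manila, Doha]
Visit Dakar → queue [Hanoi, Manila, Doha]
Visit Hanoi → queue [Manila, Doha]
Visit Manila → queue [Doha]
Visit Doha → queue []

Visit order: Cairo, Delhi, Lagos, Sofia, Kigali, Quito, Bern, Paris, Minsk, Vilnius, Tunis, Dakar, Hanoi, Manila, Doha

Dakar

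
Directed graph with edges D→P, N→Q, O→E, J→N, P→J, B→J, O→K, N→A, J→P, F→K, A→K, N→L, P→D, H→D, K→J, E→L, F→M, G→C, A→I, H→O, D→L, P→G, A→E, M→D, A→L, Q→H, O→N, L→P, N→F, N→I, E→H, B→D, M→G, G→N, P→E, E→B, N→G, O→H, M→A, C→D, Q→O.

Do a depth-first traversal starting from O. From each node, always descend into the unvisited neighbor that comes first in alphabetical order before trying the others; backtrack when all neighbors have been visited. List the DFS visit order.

Visit O
O → E
E → B
B → D
D → L
L → P
P → G
G → C
G → N
N → A
A → I
A → K
K → J
N → F
F → M
N → Q
Q → H

O -> E -> B -> D -> L -> P -> G -> C -> N -> A -> I -> K -> J -> F -> M -> Q -> H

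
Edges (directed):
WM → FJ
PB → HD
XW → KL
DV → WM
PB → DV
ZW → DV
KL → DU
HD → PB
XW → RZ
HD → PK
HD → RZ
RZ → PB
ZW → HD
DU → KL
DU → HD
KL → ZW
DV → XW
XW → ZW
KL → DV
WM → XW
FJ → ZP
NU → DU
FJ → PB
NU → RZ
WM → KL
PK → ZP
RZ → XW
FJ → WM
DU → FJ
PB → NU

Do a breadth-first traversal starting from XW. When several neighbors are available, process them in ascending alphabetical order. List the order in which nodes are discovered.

Visit XW; enqueue KL, RZ, ZW → queue [KL, RZ, ZW]
Visit KL; enqueue DU, DV → queue [RZ, ZW, DU, DV]
Visit RZ; enqueue PB → queue [ZW, DU, DV, PB]
Visit ZW; enqueue HD → queue [DU, DV, PB, HD]
Visit DU; enqueue FJ → queue [DV, PB, HD, FJ]
Visit DV; enqueue WM → queue [PB, HD, FJ, WM]
Visit PB; enqueue NU → queue [HD, FJ, WM, NU]
Visit HD; enqueue PK → queue [FJ, WM, NU, PK]
Visit FJ; enqueue ZP → queue [WM, NU, PK, ZP]
Visit WM → queue [NU, PK, ZP]
Visit NU → queue [PK, ZP]
Visit PK → queue [ZP]
Visit ZP → queue []

XW, KL, RZ, ZW, DU, DV, PB, HD, FJ, WM, NU, PK, ZP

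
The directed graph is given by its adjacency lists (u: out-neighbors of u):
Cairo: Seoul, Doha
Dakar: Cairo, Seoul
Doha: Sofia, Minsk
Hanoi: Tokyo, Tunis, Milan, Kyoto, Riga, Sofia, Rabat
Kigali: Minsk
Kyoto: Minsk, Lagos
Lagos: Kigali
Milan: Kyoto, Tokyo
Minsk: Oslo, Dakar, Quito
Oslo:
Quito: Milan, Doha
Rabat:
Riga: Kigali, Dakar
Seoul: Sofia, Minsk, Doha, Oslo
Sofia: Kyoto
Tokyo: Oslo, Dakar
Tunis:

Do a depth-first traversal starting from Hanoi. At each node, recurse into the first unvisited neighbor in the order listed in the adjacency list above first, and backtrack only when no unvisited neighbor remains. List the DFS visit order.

Visit Hanoi
Hanoi → Tokyo
Tokyo → Oslo
Tokyo → Dakar
Dakar → Cairo
Cairo → Seoul
Seoul → Sofia
Sofia → Kyoto
Kyoto → Minsk
Minsk → Quito
Quito → Milan
Quito → Doha
Kyoto → Lagos
Lagos → Kigali
Hanoi → Tunis
Hanoi → Riga
Hanoi → Rabat

Hanoi → Tokyo → Oslo → Dakar → Cairo → Seoul → Sofia → Kyoto → Minsk → Quito → Milan → Doha → Lagos → Kigali → Tunis → Riga → Rabat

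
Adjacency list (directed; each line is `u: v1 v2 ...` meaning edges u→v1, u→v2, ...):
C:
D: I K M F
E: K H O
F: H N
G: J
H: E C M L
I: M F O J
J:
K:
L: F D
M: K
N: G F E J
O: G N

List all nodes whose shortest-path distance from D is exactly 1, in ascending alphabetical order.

F, I, K, M

Level 0: D
Level 1: F, I, K, M
Level 2: H, J, N, O
Level 3: C, E, G, L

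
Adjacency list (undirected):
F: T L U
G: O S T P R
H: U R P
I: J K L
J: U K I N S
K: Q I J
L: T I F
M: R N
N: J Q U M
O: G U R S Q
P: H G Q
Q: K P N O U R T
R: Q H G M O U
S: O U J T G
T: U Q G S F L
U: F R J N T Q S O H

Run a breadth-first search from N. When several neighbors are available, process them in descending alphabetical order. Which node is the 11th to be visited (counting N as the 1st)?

F

Visit N; enqueue U, Q, M, J → queue [U, Q, M, J]
Visit U; enqueue T, S, R, O, H, F → queue [Q, M, J, T, S, R, O, H, F]
Visit Q; enqueue P, K → queue [M, J, T, S, R, O, H, F, P, K]
Visit M → queue [J, T, S, R, O, H, F, P, K]
Visit J; enqueue I → queue [T, S, R, O, H, F, P, K, I]
Visit T; enqueue L, G → queue [S, R, O, H, F, P, K, I, L, G]
Visit S → queue [R, O, H, F, P, K, I, L, G]
Visit R → queue [O, H, F, P, K, I, L, G]
Visit O → queue [H, F, P, K, I, L, G]
Visit H → queue [F, P, K, I, L, G]
Visit F → queue [P, K, I, L, G]
Visit P → queue [K, I, L, G]
Visit K → queue [I, L, G]
Visit I → queue [L, G]
Visit L → queue [G]
Visit G → queue []

Visit order: N, U, Q, M, J, T, S, R, O, H, F, P, K, I, L, G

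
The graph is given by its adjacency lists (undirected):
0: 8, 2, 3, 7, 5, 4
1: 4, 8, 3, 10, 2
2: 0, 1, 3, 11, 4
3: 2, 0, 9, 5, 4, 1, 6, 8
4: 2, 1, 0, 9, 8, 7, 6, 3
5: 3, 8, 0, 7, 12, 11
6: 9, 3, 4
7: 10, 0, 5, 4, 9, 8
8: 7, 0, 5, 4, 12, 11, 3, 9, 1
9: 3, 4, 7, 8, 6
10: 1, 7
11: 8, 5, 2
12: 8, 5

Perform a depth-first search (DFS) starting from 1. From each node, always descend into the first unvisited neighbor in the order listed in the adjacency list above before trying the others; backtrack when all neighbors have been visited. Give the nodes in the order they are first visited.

1, 4, 2, 0, 8, 7, 10, 5, 3, 9, 6, 12, 11

Visit 1
1 → 4
4 → 2
2 → 0
0 → 8
8 → 7
7 → 10
7 → 5
5 → 3
3 → 9
9 → 6
5 → 12
5 → 11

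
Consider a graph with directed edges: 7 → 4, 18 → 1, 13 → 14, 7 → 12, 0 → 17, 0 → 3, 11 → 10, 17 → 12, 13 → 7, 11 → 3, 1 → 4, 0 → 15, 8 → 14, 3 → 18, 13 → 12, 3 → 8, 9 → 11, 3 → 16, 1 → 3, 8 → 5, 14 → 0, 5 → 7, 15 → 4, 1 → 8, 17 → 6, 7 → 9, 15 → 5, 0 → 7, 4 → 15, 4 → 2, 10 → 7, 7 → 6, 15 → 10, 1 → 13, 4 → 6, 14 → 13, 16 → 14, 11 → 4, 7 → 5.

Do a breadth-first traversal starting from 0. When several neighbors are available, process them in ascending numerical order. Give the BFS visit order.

Visit 0; enqueue 3, 7, 15, 17 → queue [3, 7, 15, 17]
Visit 3; enqueue 8, 16, 18 → queue [7, 15, 17, 8, 16, 18]
Visit 7; enqueue 4, 5, 6, 9, 12 → queue [15, 17, 8, 16, 18, 4, 5, 6, 9, 12]
Visit 15; enqueue 10 → queue [17, 8, 16, 18, 4, 5, 6, 9, 12, 10]
Visit 17 → queue [8, 16, 18, 4, 5, 6, 9, 12, 10]
Visit 8; enqueue 14 → queue [16, 18, 4, 5, 6, 9, 12, 10, 14]
Visit 16 → queue [18, 4, 5, 6, 9, 12, 10, 14]
Visit 18; enqueue 1 → queue [4, 5, 6, 9, 12, 10, 14, 1]
Visit 4; enqueue 2 → queue [5, 6, 9, 12, 10, 14, 1, 2]
Visit 5 → queue [6, 9, 12, 10, 14, 1, 2]
Visit 6 → queue [9, 12, 10, 14, 1, 2]
Visit 9; enqueue 11 → queue [12, 10, 14, 1, 2, 11]
Visit 12 → queue [10, 14, 1, 2, 11]
Visit 10 → queue [14, 1, 2, 11]
Visit 14; enqueue 13 → queue [1, 2, 11, 13]
Visit 1 → queue [2, 11, 13]
Visit 2 → queue [11, 13]
Visit 11 → queue [13]
Visit 13 → queue []

0 -> 3 -> 7 -> 15 -> 17 -> 8 -> 16 -> 18 -> 4 -> 5 -> 6 -> 9 -> 12 -> 10 -> 14 -> 1 -> 2 -> 11 -> 13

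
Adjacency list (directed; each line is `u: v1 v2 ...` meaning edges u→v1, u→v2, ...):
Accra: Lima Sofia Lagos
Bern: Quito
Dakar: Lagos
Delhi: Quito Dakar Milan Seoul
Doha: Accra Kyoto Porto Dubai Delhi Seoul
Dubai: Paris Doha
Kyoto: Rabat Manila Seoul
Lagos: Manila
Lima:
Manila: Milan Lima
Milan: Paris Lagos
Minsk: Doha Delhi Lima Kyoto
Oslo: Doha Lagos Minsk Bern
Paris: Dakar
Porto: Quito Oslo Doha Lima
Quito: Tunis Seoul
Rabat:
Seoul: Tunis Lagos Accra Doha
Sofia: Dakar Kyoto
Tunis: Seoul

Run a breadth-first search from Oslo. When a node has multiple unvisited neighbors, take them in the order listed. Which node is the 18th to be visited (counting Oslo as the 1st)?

Dakar

Visit Oslo; enqueue Doha, Lagos, Minsk, Bern → queue [Doha, Lagos, Minsk, Bern]
Visit Doha; enqueue Accra, Kyoto, Porto, Dubai, Delhi, Seoul → queue [Lagos, Minsk, Bern, Accra, Kyoto, Porto, Dubai, Delhi, Seoul]
Visit Lagos; enqueue Manila → queue [Minsk, Bern, Accra, Kyoto, Porto, Dubai, Delhi, Seoul, Manila]
Visit Minsk; enqueue Lima → queue [Bern, Accra, Kyoto, Porto, Dubai, Delhi, Seoul, Manila, Lima]
Visit Bern; enqueue Quito → queue [Accra, Kyoto, Porto, Dubai, Delhi, Seoul, Manila, Lima, Quito]
Visit Accra; enqueue Sofia → queue [Kyoto, Porto, Dubai, Delhi, Seoul, Manila, Lima, Quito, Sofia]
Visit Kyoto; enqueue Rabat → queue [Porto, Dubai, Delhi, Seoul, Manila, Lima, Quito, Sofia, Rabat]
Visit Porto → queue [Dubai, Delhi, Seoul, Manila, Lima, Quito, Sofia, Rabat]
Visit Dubai; enqueue Paris → queue [Delhi, Seoul, Manila, Lima, Quito, Sofia, Rabat, Paris]
Visit Delhi; enqueue Dakar, Milan → queue [Seoul, Manila, Lima, Quito, Sofia, Rabat, Paris, Dakar, Milan]
Visit Seoul; enqueue Tunis → queue [Manila, Lima, Quito, Sofia, Rabat, Paris, Dakar, Milan, Tunis]
Visit Manila → queue [Lima, Quito, Sofia, Rabat, Paris, Dakar, Milan, Tunis]
Visit Lima → queue [Quito, Sofia, Rabat, Paris, Dakar, Milan, Tunis]
Visit Quito → queue [Sofia, Rabat, Paris, Dakar, Milan, Tunis]
Visit Sofia → queue [Rabat, Paris, Dakar, Milan, Tunis]
Visit Rabat → queue [Paris, Dakar, Milan, Tunis]
Visit Paris → queue [Dakar, Milan, Tunis]
Visit Dakar → queue [Milan, Tunis]
Visit Milan → queue [Tunis]
Visit Tunis → queue []

Visit order: Oslo, Doha, Lagos, Minsk, Bern, Accra, Kyoto, Porto, Dubai, Delhi, Seoul, Manila, Lima, Quito, Sofia, Rabat, Paris, Dakar, Milan, Tunis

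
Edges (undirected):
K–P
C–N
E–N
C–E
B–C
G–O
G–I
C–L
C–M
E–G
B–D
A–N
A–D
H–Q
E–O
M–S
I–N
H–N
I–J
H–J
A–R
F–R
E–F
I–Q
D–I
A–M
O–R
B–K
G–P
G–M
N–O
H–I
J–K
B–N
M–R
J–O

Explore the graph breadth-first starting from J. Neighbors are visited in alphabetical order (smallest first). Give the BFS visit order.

J, H, I, K, O, N, Q, D, G, B, P, E, R, A, C, M, F, L, S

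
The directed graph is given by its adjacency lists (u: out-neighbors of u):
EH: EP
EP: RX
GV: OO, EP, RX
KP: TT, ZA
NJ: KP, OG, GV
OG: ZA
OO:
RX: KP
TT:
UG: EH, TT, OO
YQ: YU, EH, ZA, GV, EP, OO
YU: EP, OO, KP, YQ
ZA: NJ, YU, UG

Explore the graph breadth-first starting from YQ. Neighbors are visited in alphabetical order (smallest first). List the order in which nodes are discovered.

Visit YQ; enqueue EH, EP, GV, OO, YU, ZA → queue [EH, EP, GV, OO, YU, ZA]
Visit EH → queue [EP, GV, OO, YU, ZA]
Visit EP; enqueue RX → queue [GV, OO, YU, ZA, RX]
Visit GV → queue [OO, YU, ZA, RX]
Visit OO → queue [YU, ZA, RX]
Visit YU; enqueue KP → queue [ZA, RX, KP]
Visit ZA; enqueue NJ, UG → queue [RX, KP, NJ, UG]
Visit RX → queue [KP, NJ, UG]
Visit KP; enqueue TT → queue [NJ, UG, TT]
Visit NJ; enqueue OG → queue [UG, TT, OG]
Visit UG → queue [TT, OG]
Visit TT → queue [OG]
Visit OG → queue []

YQ, EH, EP, GV, OO, YU, ZA, RX, KP, NJ, UG, TT, OG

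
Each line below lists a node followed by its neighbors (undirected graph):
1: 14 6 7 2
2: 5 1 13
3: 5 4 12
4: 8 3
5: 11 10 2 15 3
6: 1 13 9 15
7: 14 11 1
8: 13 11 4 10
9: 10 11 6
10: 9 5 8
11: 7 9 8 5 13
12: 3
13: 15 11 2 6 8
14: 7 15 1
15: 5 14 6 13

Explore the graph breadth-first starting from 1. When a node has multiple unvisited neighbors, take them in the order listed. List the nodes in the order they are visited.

Visit 1; enqueue 14, 6, 7, 2 → queue [14, 6, 7, 2]
Visit 14; enqueue 15 → queue [6, 7, 2, 15]
Visit 6; enqueue 13, 9 → queue [7, 2, 15, 13, 9]
Visit 7; enqueue 11 → queue [2, 15, 13, 9, 11]
Visit 2; enqueue 5 → queue [15, 13, 9, 11, 5]
Visit 15 → queue [13, 9, 11, 5]
Visit 13; enqueue 8 → queue [9, 11, 5, 8]
Visit 9; enqueue 10 → queue [11, 5, 8, 10]
Visit 11 → queue [5, 8, 10]
Visit 5; enqueue 3 → queue [8, 10, 3]
Visit 8; enqueue 4 → queue [10, 3, 4]
Visit 10 → queue [3, 4]
Visit 3; enqueue 12 → queue [4, 12]
Visit 4 → queue [12]
Visit 12 → queue []

1 -> 14 -> 6 -> 7 -> 2 -> 15 -> 13 -> 9 -> 11 -> 5 -> 8 -> 10 -> 3 -> 4 -> 12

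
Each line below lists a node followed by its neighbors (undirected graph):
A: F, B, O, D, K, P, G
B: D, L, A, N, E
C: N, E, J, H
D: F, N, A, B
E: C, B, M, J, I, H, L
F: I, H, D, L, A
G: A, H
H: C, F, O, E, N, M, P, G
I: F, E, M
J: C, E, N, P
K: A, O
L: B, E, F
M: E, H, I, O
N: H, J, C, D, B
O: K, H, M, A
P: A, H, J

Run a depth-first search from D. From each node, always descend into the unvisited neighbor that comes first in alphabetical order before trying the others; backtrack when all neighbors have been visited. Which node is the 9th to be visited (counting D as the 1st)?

M

Visit D
D → A
A → B
B → E
E → C
C → H
H → F
F → I
I → M
M → O
O → K
F → L
H → G
H → N
N → J
J → P

Visit order: D, A, B, E, C, H, F, I, M, O, K, L, G, N, J, P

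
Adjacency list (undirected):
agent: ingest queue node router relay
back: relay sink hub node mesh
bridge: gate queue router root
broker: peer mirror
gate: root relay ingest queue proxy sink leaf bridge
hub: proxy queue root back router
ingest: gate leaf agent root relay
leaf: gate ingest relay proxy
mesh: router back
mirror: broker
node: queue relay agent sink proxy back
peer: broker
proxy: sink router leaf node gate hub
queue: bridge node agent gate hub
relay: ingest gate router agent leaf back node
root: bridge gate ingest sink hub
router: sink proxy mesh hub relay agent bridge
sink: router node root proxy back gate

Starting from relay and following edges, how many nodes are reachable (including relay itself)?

BFS from relay visits: relay, router, node, leaf, ingest, gate, back, agent, sink, proxy, mesh, hub, bridge, queue, root
Reachable nodes: 15 of 18 total.

15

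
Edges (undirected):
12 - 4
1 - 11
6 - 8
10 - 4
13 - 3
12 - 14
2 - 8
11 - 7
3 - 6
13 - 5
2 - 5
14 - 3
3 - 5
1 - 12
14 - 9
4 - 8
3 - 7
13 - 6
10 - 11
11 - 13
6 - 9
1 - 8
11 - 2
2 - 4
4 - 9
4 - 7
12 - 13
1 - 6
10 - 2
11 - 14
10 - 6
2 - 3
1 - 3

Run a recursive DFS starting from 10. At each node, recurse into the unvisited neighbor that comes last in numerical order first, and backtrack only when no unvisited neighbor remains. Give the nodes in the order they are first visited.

10, 11, 14, 12, 13, 6, 9, 4, 8, 2, 5, 3, 7, 1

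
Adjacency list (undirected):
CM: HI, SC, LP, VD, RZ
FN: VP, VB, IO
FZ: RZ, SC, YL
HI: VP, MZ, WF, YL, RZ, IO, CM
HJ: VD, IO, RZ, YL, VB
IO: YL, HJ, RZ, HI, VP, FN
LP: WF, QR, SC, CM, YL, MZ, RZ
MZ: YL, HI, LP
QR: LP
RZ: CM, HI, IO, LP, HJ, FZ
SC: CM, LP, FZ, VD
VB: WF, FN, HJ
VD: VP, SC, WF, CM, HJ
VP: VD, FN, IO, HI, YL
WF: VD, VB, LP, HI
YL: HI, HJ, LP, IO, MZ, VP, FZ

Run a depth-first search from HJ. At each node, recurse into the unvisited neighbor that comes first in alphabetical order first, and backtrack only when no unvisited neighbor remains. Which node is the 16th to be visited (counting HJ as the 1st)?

QR

Visit HJ
HJ → IO
IO → FN
FN → VB
VB → WF
WF → HI
HI → CM
CM → LP
LP → MZ
MZ → YL
YL → FZ
FZ → RZ
FZ → SC
SC → VD
VD → VP
LP → QR

Visit order: HJ, IO, FN, VB, WF, HI, CM, LP, MZ, YL, FZ, RZ, SC, VD, VP, QR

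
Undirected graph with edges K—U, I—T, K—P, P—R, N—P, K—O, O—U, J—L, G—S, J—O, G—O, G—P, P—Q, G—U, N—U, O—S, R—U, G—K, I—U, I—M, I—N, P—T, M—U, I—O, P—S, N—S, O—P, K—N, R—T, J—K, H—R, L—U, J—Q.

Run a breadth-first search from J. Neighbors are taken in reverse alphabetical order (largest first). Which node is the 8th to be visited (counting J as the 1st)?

S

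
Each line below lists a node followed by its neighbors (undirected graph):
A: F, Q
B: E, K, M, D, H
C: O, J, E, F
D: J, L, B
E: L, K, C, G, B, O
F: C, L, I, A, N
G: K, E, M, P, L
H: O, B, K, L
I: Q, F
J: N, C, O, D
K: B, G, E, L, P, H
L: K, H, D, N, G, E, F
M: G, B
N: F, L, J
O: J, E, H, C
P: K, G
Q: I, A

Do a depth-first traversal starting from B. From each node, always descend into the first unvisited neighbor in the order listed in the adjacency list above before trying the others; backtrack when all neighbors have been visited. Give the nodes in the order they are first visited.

B, E, L, K, G, M, P, H, O, J, N, F, C, I, Q, A, D

Visit B
B → E
E → L
L → K
K → G
G → M
G → P
K → H
H → O
O → J
J → N
N → F
F → C
F → I
I → Q
Q → A
J → D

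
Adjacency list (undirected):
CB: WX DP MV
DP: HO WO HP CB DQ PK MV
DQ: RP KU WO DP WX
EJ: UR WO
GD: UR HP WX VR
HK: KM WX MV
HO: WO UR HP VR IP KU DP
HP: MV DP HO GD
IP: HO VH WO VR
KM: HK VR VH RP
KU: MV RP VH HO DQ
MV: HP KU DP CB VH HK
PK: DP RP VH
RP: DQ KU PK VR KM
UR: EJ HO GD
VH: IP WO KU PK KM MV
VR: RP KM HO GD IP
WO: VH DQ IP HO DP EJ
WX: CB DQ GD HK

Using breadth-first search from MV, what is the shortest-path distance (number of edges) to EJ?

Level 0: MV
Level 1: CB, DP, HK, HP, KU, VH
Level 2: DQ, GD, HO, IP, KM, PK, RP, WO, WX
Level 3: EJ, UR, VR
EJ first appears at level 3.

3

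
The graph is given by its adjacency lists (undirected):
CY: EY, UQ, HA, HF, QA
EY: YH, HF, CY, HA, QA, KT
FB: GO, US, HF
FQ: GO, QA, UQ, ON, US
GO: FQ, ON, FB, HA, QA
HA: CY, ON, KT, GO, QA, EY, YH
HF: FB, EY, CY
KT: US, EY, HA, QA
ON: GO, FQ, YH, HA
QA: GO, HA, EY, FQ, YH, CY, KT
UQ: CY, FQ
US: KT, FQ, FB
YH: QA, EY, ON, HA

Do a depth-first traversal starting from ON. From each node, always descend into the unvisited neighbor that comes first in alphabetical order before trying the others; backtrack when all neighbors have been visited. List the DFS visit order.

Visit ON
ON → FQ
FQ → GO
GO → FB
FB → HF
HF → CY
CY → EY
EY → HA
HA → KT
KT → QA
QA → YH
KT → US
CY → UQ

ON, FQ, GO, FB, HF, CY, EY, HA, KT, QA, YH, US, UQ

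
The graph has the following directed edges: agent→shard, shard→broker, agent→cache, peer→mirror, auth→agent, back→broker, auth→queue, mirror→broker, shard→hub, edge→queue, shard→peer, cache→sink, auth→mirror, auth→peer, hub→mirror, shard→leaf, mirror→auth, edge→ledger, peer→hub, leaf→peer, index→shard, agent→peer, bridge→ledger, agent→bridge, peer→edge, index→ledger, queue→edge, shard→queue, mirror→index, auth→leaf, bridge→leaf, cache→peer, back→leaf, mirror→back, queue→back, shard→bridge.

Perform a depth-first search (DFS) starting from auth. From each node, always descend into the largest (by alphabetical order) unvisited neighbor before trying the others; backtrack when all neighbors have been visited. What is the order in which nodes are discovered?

Visit auth
auth → queue
queue → edge
edge → ledger
queue → back
back → leaf
leaf → peer
peer → mirror
mirror → index
index → shard
shard → hub
shard → broker
shard → bridge
auth → agent
agent → cache
cache → sink

auth → queue → edge → ledger → back → leaf → peer → mirror → index → shard → hub → broker → bridge → agent → cache → sink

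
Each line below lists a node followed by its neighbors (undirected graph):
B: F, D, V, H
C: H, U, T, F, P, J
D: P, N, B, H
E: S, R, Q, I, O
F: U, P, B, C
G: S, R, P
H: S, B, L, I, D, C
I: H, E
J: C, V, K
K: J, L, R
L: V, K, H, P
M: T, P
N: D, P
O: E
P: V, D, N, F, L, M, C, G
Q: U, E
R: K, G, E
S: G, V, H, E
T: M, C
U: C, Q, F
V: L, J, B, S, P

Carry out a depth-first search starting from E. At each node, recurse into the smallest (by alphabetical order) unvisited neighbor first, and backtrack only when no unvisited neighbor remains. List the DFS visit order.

E -> I -> H -> B -> D -> N -> P -> C -> F -> U -> Q -> J -> K -> L -> V -> S -> G -> R -> T -> M -> O

Visit E
E → I
I → H
H → B
B → D
D → N
N → P
P → C
C → F
F → U
U → Q
C → J
J → K
K → L
L → V
V → S
S → G
G → R
C → T
T → M
E → O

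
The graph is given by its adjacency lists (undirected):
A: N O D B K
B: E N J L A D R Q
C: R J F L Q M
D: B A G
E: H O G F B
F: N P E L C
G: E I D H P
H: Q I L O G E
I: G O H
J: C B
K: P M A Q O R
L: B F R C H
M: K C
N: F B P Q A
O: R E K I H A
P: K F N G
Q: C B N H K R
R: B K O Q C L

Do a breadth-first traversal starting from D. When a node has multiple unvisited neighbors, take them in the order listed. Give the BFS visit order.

D, B, A, G, E, N, J, L, R, Q, O, K, I, H, P, F, C, M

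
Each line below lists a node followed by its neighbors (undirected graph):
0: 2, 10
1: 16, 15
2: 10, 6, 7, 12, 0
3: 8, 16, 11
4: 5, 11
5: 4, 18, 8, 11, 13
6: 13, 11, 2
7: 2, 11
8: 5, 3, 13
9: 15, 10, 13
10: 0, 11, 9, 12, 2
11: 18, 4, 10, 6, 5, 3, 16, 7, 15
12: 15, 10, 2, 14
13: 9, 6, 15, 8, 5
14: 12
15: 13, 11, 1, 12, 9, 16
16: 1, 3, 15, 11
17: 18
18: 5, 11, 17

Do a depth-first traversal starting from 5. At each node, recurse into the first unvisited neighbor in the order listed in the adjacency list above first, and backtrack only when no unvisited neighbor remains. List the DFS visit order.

5 -> 4 -> 11 -> 18 -> 17 -> 10 -> 0 -> 2 -> 6 -> 13 -> 9 -> 15 -> 1 -> 16 -> 3 -> 8 -> 12 -> 14 -> 7

Visit 5
5 → 4
4 → 11
11 → 18
18 → 17
11 → 10
10 → 0
0 → 2
2 → 6
6 → 13
13 → 9
9 → 15
15 → 1
1 → 16
16 → 3
3 → 8
15 → 12
12 → 14
2 → 7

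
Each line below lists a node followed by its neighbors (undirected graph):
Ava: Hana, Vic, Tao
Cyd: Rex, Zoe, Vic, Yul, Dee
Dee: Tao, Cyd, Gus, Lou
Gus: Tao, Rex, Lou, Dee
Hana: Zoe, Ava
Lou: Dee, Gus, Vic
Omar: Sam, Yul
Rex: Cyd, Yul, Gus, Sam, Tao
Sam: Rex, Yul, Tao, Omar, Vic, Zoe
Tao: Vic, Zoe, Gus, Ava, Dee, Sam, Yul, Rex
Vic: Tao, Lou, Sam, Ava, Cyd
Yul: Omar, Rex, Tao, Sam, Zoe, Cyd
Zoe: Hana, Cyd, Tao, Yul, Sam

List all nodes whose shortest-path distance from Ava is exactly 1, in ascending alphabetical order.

Level 0: Ava
Level 1: Hana, Tao, Vic
Level 2: Cyd, Dee, Gus, Lou, Rex, Sam, Yul, Zoe
Level 3: Omar

Hana, Tao, Vic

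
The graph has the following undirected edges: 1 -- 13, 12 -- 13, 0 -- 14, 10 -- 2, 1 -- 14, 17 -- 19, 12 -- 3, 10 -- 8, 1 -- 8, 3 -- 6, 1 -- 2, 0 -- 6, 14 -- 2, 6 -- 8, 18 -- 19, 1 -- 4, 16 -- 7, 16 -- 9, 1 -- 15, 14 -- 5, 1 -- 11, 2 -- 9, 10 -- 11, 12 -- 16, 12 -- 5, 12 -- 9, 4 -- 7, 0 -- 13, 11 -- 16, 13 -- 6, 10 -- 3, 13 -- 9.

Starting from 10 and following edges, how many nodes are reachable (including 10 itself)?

BFS from 10 visits: 10, 11, 8, 3, 2, 16, 1, 6, 12, 14, 9, 7, 15, 13, 4, 0, 5
Reachable nodes: 17 of 20 total.

17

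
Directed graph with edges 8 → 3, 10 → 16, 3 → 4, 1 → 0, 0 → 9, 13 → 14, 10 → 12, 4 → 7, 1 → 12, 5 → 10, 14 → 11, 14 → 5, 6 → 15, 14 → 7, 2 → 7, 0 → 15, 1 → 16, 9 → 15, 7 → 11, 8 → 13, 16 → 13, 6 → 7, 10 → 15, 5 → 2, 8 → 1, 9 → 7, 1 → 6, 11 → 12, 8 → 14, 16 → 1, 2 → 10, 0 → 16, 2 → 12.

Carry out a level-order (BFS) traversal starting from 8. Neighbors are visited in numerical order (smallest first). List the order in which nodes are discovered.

8 → 1 → 3 → 13 → 14 → 0 → 6 → 12 → 16 → 4 → 5 → 7 → 11 → 9 → 15 → 2 → 10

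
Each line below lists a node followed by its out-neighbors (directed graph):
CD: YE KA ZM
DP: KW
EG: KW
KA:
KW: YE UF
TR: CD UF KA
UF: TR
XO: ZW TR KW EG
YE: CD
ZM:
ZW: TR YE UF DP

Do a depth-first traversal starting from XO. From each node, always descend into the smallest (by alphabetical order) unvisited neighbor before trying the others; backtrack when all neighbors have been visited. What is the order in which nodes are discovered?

Visit XO
XO → EG
EG → KW
KW → UF
UF → TR
TR → CD
CD → KA
CD → YE
CD → ZM
XO → ZW
ZW → DP

XO, EG, KW, UF, TR, CD, KA, YE, ZM, ZW, DP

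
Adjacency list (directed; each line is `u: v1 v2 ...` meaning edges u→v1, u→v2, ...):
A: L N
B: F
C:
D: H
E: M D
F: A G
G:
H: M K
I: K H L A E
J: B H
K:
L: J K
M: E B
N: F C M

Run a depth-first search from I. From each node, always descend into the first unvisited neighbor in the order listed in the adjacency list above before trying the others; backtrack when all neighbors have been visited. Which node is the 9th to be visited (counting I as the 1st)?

Visit I
I → K
I → H
H → M
M → E
E → D
M → B
B → F
F → A
A → L
L → J
A → N
N → C
F → G

Visit order: I, K, H, M, E, D, B, F, A, L, J, N, C, G

A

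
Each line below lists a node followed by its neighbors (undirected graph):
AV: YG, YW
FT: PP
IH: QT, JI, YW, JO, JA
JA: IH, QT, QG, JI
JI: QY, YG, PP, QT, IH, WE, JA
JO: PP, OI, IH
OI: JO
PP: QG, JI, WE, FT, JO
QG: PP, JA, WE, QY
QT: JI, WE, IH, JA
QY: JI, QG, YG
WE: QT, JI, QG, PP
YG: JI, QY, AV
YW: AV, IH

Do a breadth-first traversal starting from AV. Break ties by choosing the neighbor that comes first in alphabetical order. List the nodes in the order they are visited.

AV YG YW JI QY IH JA PP QT WE QG JO FT OI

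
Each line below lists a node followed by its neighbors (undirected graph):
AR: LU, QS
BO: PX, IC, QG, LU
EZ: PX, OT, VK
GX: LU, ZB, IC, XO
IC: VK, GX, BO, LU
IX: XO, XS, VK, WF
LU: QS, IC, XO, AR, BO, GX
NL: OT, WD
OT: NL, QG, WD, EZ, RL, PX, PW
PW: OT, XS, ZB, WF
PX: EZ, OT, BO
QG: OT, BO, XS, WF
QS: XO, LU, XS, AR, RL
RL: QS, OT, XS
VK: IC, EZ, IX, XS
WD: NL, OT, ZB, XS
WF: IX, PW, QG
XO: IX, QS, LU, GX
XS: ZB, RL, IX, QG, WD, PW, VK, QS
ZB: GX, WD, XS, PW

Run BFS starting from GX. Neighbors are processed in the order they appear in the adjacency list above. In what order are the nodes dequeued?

GX, LU, ZB, IC, XO, QS, AR, BO, WD, XS, PW, VK, IX, RL, PX, QG, NL, OT, WF, EZ

Visit GX; enqueue LU, ZB, IC, XO → queue [LU, ZB, IC, XO]
Visit LU; enqueue QS, AR, BO → queue [ZB, IC, XO, QS, AR, BO]
Visit ZB; enqueue WD, XS, PW → queue [IC, XO, QS, AR, BO, WD, XS, PW]
Visit IC; enqueue VK → queue [XO, QS, AR, BO, WD, XS, PW, VK]
Visit XO; enqueue IX → queue [QS, AR, BO, WD, XS, PW, VK, IX]
Visit QS; enqueue RL → queue [AR, BO, WD, XS, PW, VK, IX, RL]
Visit AR → queue [BO, WD, XS, PW, VK, IX, RL]
Visit BO; enqueue PX, QG → queue [WD, XS, PW, VK, IX, RL, PX, QG]
Visit WD; enqueue NL, OT → queue [XS, PW, VK, IX, RL, PX, QG, NL, OT]
Visit XS → queue [PW, VK, IX, RL, PX, QG, NL, OT]
Visit PW; enqueue WF → queue [VK, IX, RL, PX, QG, NL, OT, WF]
Visit VK; enqueue EZ → queue [IX, RL, PX, QG, NL, OT, WF, EZ]
Visit IX → queue [RL, PX, QG, NL, OT, WF, EZ]
Visit RL → queue [PX, QG, NL, OT, WF, EZ]
Visit PX → queue [QG, NL, OT, WF, EZ]
Visit QG → queue [NL, OT, WF, EZ]
Visit NL → queue [OT, WF, EZ]
Visit OT → queue [WF, EZ]
Visit WF → queue [EZ]
Visit EZ → queue []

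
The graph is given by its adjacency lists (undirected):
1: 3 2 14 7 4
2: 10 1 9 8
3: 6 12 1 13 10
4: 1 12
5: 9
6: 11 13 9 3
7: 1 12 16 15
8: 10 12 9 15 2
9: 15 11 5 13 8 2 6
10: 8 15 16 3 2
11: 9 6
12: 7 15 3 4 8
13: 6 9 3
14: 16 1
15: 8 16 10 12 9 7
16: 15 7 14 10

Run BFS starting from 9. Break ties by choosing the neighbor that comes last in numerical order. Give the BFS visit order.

9 -> 15 -> 13 -> 11 -> 8 -> 6 -> 5 -> 2 -> 16 -> 12 -> 10 -> 7 -> 3 -> 1 -> 14 -> 4

Visit 9; enqueue 15, 13, 11, 8, 6, 5, 2 → queue [15, 13, 11, 8, 6, 5, 2]
Visit 15; enqueue 16, 12, 10, 7 → queue [13, 11, 8, 6, 5, 2, 16, 12, 10, 7]
Visit 13; enqueue 3 → queue [11, 8, 6, 5, 2, 16, 12, 10, 7, 3]
Visit 11 → queue [8, 6, 5, 2, 16, 12, 10, 7, 3]
Visit 8 → queue [6, 5, 2, 16, 12, 10, 7, 3]
Visit 6 → queue [5, 2, 16, 12, 10, 7, 3]
Visit 5 → queue [2, 16, 12, 10, 7, 3]
Visit 2; enqueue 1 → queue [16, 12, 10, 7, 3, 1]
Visit 16; enqueue 14 → queue [12, 10, 7, 3, 1, 14]
Visit 12; enqueue 4 → queue [10, 7, 3, 1, 14, 4]
Visit 10 → queue [7, 3, 1, 14, 4]
Visit 7 → queue [3, 1, 14, 4]
Visit 3 → queue [1, 14, 4]
Visit 1 → queue [14, 4]
Visit 14 → queue [4]
Visit 4 → queue []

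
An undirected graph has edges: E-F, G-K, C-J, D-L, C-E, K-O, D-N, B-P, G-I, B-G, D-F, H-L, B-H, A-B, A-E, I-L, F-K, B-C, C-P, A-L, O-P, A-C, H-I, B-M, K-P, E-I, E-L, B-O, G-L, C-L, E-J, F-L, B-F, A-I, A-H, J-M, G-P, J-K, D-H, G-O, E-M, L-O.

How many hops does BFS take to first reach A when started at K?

Level 0: K
Level 1: F, G, J, O, P
Level 2: B, C, D, E, I, L, M
Level 3: A, H, N
A first appears at level 3.

3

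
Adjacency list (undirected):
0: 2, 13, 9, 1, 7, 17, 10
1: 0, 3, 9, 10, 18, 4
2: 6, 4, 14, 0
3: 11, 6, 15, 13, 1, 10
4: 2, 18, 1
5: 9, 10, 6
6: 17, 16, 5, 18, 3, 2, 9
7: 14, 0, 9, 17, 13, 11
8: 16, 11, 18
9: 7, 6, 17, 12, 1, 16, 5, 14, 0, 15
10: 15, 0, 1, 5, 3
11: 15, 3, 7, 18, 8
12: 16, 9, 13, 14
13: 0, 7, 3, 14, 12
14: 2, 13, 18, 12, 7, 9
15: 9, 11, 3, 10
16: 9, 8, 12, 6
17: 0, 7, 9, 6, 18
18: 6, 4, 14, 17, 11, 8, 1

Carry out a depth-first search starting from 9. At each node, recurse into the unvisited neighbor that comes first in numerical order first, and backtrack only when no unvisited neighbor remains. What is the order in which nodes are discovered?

Visit 9
9 → 0
0 → 1
1 → 3
3 → 6
6 → 2
2 → 4
4 → 18
18 → 8
8 → 11
11 → 7
7 → 13
13 → 12
12 → 14
12 → 16
7 → 17
11 → 15
15 → 10
10 → 5

9 -> 0 -> 1 -> 3 -> 6 -> 2 -> 4 -> 18 -> 8 -> 11 -> 7 -> 13 -> 12 -> 14 -> 16 -> 17 -> 15 -> 10 -> 5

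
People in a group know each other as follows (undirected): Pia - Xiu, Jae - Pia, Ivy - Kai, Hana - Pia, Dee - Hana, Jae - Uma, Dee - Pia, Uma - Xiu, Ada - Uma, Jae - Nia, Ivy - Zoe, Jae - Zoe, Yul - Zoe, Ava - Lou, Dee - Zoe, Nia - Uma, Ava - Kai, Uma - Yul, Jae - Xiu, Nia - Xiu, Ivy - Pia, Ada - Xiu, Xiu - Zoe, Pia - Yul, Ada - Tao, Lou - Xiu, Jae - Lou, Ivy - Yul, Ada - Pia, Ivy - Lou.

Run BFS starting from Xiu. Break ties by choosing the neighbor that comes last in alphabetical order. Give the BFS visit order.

Visit Xiu; enqueue Zoe, Uma, Pia, Nia, Lou, Jae, Ada → queue [Zoe, Uma, Pia, Nia, Lou, Jae, Ada]
Visit Zoe; enqueue Yul, Ivy, Dee → queue [Uma, Pia, Nia, Lou, Jae, Ada, Yul, Ivy, Dee]
Visit Uma → queue [Pia, Nia, Lou, Jae, Ada, Yul, Ivy, Dee]
Visit Pia; enqueue Hana → queue [Nia, Lou, Jae, Ada, Yul, Ivy, Dee, Hana]
Visit Nia → queue [Lou, Jae, Ada, Yul, Ivy, Dee, Hana]
Visit Lou; enqueue Ava → queue [Jae, Ada, Yul, Ivy, Dee, Hana, Ava]
Visit Jae → queue [Ada, Yul, Ivy, Dee, Hana, Ava]
Visit Ada; enqueue Tao → queue [Yul, Ivy, Dee, Hana, Ava, Tao]
Visit Yul → queue [Ivy, Dee, Hana, Ava, Tao]
Visit Ivy; enqueue Kai → queue [Dee, Hana, Ava, Tao, Kai]
Visit Dee → queue [Hana, Ava, Tao, Kai]
Visit Hana → queue [Ava, Tao, Kai]
Visit Ava → queue [Tao, Kai]
Visit Tao → queue [Kai]
Visit Kai → queue []

Xiu -> Zoe -> Uma -> Pia -> Nia -> Lou -> Jae -> Ada -> Yul -> Ivy -> Dee -> Hana -> Ava -> Tao -> Kai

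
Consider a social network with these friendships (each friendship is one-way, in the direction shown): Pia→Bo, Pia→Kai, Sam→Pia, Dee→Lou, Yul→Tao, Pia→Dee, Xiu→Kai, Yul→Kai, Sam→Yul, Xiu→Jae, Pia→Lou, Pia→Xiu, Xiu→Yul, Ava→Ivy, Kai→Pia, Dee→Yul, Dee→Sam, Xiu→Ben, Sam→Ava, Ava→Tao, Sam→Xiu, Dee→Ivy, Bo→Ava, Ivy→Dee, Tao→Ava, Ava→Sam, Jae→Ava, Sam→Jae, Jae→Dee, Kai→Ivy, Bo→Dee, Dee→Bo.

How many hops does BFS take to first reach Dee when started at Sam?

2

Level 0: Sam
Level 1: Ava, Jae, Pia, Xiu, Yul
Level 2: Ben, Bo, Dee, Ivy, Kai, Lou, Tao
Dee first appears at level 2.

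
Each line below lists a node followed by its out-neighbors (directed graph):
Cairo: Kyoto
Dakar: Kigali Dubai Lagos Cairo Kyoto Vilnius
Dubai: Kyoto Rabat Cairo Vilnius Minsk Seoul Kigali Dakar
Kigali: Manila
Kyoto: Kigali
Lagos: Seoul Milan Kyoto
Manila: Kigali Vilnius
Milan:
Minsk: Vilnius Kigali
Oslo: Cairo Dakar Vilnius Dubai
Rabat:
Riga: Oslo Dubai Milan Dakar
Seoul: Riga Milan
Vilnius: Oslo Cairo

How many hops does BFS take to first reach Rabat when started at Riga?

2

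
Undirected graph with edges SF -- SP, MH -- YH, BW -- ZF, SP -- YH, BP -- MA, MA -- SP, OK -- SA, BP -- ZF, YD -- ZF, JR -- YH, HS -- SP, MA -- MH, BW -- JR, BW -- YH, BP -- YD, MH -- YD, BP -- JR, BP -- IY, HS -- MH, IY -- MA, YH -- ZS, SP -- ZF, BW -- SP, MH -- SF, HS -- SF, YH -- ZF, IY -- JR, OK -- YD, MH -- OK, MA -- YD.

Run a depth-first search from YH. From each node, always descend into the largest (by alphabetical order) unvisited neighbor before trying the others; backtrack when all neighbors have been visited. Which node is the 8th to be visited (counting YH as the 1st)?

Visit YH
YH → ZS
YH → ZF
ZF → YD
YD → OK
OK → SA
OK → MH
MH → SF
SF → SP
SP → MA
MA → IY
IY → JR
JR → BW
JR → BP
SP → HS

Visit order: YH, ZS, ZF, YD, OK, SA, MH, SF, SP, MA, IY, JR, BW, BP, HS

SF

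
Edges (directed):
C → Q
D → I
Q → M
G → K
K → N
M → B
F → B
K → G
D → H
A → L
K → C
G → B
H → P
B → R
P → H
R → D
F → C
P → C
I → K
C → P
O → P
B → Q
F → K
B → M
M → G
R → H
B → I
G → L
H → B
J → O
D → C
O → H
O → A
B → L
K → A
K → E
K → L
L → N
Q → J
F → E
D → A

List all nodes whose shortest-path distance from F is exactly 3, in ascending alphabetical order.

D, H, J

Level 0: F
Level 1: B, C, E, K
Level 2: A, G, I, L, M, N, P, Q, R
Level 3: D, H, J
Level 4: O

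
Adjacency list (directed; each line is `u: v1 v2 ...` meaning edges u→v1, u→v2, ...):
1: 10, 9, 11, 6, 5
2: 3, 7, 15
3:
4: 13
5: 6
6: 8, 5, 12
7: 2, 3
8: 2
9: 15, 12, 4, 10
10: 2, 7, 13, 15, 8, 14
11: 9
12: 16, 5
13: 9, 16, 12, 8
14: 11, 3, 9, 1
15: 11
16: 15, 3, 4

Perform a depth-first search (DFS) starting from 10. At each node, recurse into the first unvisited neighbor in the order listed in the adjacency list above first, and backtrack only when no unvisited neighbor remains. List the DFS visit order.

Visit 10
10 → 2
2 → 3
2 → 7
2 → 15
15 → 11
11 → 9
9 → 12
12 → 16
16 → 4
4 → 13
13 → 8
12 → 5
5 → 6
10 → 14
14 → 1

10 2 3 7 15 11 9 12 16 4 13 8 5 6 14 1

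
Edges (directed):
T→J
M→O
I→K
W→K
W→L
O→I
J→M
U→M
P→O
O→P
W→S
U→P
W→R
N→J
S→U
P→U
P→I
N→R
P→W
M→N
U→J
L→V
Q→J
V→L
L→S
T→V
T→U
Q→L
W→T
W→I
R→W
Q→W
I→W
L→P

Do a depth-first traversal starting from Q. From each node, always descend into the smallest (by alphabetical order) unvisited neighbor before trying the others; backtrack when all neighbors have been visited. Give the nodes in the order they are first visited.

Q → J → M → N → R → W → I → K → L → P → O → U → S → V → T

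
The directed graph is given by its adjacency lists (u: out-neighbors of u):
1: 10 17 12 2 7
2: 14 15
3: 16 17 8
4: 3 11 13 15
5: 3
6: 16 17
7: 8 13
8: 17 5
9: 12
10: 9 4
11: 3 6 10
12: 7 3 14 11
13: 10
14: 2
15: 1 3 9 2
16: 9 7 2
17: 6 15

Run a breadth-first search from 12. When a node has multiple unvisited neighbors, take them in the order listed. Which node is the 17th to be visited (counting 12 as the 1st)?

Visit 12; enqueue 7, 3, 14, 11 → queue [7, 3, 14, 11]
Visit 7; enqueue 8, 13 → queue [3, 14, 11, 8, 13]
Visit 3; enqueue 16, 17 → queue [14, 11, 8, 13, 16, 17]
Visit 14; enqueue 2 → queue [11, 8, 13, 16, 17, 2]
Visit 11; enqueue 6, 10 → queue [8, 13, 16, 17, 2, 6, 10]
Visit 8; enqueue 5 → queue [13, 16, 17, 2, 6, 10, 5]
Visit 13 → queue [16, 17, 2, 6, 10, 5]
Visit 16; enqueue 9 → queue [17, 2, 6, 10, 5, 9]
Visit 17; enqueue 15 → queue [2, 6, 10, 5, 9, 15]
Visit 2 → queue [6, 10, 5, 9, 15]
Visit 6 → queue [10, 5, 9, 15]
Visit 10; enqueue 4 → queue [5, 9, 15, 4]
Visit 5 → queue [9, 15, 4]
Visit 9 → queue [15, 4]
Visit 15; enqueue 1 → queue [4, 1]
Visit 4 → queue [1]
Visit 1 → queue []

Visit order: 12, 7, 3, 14, 11, 8, 13, 16, 17, 2, 6, 10, 5, 9, 15, 4, 1

1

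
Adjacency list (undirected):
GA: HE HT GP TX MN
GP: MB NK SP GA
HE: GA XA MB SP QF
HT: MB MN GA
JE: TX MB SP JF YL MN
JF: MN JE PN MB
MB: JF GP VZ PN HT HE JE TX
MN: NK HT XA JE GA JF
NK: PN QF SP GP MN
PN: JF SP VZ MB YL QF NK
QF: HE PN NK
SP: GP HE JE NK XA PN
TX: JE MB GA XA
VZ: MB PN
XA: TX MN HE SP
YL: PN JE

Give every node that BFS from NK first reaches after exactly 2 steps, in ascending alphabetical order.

Level 0: NK
Level 1: GP, MN, PN, QF, SP
Level 2: GA, HE, HT, JE, JF, MB, VZ, XA, YL
Level 3: TX

GA, HE, HT, JE, JF, MB, VZ, XA, YL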